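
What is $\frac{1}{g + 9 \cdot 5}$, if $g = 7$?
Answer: $\frac{1}{52} \approx 0.019231$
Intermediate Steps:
$\frac{1}{g + 9 \cdot 5} = \frac{1}{7 + 9 \cdot 5} = \frac{1}{7 + 45} = \frac{1}{52}$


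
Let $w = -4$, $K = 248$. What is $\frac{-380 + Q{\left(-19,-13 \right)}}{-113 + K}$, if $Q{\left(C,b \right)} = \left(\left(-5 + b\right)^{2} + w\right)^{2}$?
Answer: $\frac{20404}{27} \approx 755.7$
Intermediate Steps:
$Q{\left(C,b \right)} = \left(-4 + \left(-5 + b\right)^{2}\right)^{2}$ ($Q{\left(C,b \right)} = \left(\left(-5 + b\right)^{2} - 4\right)^{2} = \left(-4 + \left(-5 + b\right)^{2}\right)^{2}$)
$\frac{-380 + Q{\left(-19,-13 \right)}}{-113 + K} = \frac{-380 + \left(-4 + \left(-5 - 13\right)^{2}\right)^{2}}{-113 + 248} = \frac{-380 + \left(-4 + \left(-18\right)^{2}\right)^{2}}{135} = \left(-380 + \left(-4 + 324\right)^{2}\right) \frac{1}{135} = \left(-380 + 320^{2}\right) \frac{1}{135} = \left(-380 + 102400\right) \frac{1}{135} = 102020 \cdot \frac{1}{135} = \frac{20404}{27}$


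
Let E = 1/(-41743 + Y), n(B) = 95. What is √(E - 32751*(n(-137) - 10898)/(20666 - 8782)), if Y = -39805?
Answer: √109224042762864249895/60569777 ≈ 172.55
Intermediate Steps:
E = -1/81548 (E = 1/(-41743 - 39805) = 1/(-81548) = -1/81548 ≈ -1.2263e-5)
√(E - 32751*(n(-137) - 10898)/(20666 - 8782)) = √(-1/81548 - 32751*(95 - 10898)/(20666 - 8782)) = √(-1/81548 - 32751/(11884/(-10803))) = √(-1/81548 - 32751/(11884*(-1/10803))) = √(-1/81548 - 32751/(-11884/10803)) = √(-1/81548 - 32751*(-10803/11884)) = √(-1/81548 + 353809053/11884) = √(1803276290135/60569777) = √109224042762864249895/60569777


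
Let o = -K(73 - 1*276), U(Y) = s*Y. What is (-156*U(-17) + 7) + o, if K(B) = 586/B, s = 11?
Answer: 5923923/203 ≈ 29182.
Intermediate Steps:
U(Y) = 11*Y
o = 586/203 (o = -586/(73 - 1*276) = -586/(73 - 276) = -586/(-203) = -586*(-1)/203 = -1*(-586/203) = 586/203 ≈ 2.8867)
(-156*U(-17) + 7) + o = (-1716*(-17) + 7) + 586/203 = (-156*(-187) + 7) + 586/203 = (29172 + 7) + 586/203 = 29179 + 586/203 = 5923923/203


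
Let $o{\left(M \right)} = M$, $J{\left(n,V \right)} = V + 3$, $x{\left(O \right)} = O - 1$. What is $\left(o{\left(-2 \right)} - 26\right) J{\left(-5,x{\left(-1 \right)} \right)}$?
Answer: $-28$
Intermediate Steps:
$x{\left(O \right)} = -1 + O$
$J{\left(n,V \right)} = 3 + V$
$\left(o{\left(-2 \right)} - 26\right) J{\left(-5,x{\left(-1 \right)} \right)} = \left(-2 - 26\right) \left(3 - 2\right) = - 28 \left(3 - 2\right) = \left(-28\right) 1 = -28$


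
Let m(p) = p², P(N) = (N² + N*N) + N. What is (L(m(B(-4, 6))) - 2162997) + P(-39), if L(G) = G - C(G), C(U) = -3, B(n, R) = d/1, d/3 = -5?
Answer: -2159766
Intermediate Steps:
d = -15 (d = 3*(-5) = -15)
P(N) = N + 2*N² (P(N) = (N² + N²) + N = 2*N² + N = N + 2*N²)
B(n, R) = -15 (B(n, R) = -15/1 = -15*1 = -15)
L(G) = 3 + G (L(G) = G - 1*(-3) = G + 3 = 3 + G)
(L(m(B(-4, 6))) - 2162997) + P(-39) = ((3 + (-15)²) - 2162997) - 39*(1 + 2*(-39)) = ((3 + 225) - 2162997) - 39*(1 - 78) = (228 - 2162997) - 39*(-77) = -2162769 + 3003 = -2159766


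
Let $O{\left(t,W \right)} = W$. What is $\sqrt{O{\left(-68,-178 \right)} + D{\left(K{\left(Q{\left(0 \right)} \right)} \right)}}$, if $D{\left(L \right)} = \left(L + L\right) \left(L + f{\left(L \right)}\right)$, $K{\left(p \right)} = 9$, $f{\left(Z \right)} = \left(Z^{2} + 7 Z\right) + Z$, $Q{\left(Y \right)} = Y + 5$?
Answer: $37 \sqrt{2} \approx 52.326$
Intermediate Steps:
$Q{\left(Y \right)} = 5 + Y$
$f{\left(Z \right)} = Z^{2} + 8 Z$
$D{\left(L \right)} = 2 L \left(L + L \left(8 + L\right)\right)$ ($D{\left(L \right)} = \left(L + L\right) \left(L + L \left(8 + L\right)\right) = 2 L \left(L + L \left(8 + L\right)\right)$)
$\sqrt{O{\left(-68,-178 \right)} + D{\left(K{\left(Q{\left(0 \right)} \right)} \right)}} = \sqrt{-178 + 2 \cdot 9^{2} \left(9 + 9\right)} = \sqrt{-178 + 2 \cdot 81 \cdot 18} = \sqrt{-178 + 2916} = \sqrt{2738} = 37 \sqrt{2}$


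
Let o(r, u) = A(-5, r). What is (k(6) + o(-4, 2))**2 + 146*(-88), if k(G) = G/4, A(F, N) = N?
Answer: -51367/4 ≈ -12842.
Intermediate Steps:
o(r, u) = r
k(G) = G/4 (k(G) = G*(1/4) = G/4)
(k(6) + o(-4, 2))**2 + 146*(-88) = ((1/4)*6 - 4)**2 + 146*(-88) = (3/2 - 4)**2 - 12848 = (-5/2)**2 - 12848 = 25/4 - 12848 = -51367/4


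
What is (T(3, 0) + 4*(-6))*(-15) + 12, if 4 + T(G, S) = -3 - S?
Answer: 477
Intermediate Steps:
T(G, S) = -7 - S (T(G, S) = -4 + (-3 - S) = -7 - S)
(T(3, 0) + 4*(-6))*(-15) + 12 = ((-7 - 1*0) + 4*(-6))*(-15) + 12 = ((-7 + 0) - 24)*(-15) + 12 = (-7 - 24)*(-15) + 12 = -31*(-15) + 12 = 465 + 12 = 477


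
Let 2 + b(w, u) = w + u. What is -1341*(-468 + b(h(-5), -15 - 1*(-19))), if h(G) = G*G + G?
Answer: 598086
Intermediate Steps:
h(G) = G + G² (h(G) = G² + G = G + G²)
b(w, u) = -2 + u + w (b(w, u) = -2 + (w + u) = -2 + (u + w) = -2 + u + w)
-1341*(-468 + b(h(-5), -15 - 1*(-19))) = -1341*(-468 + (-2 + (-15 - 1*(-19)) - 5*(1 - 5))) = -1341*(-468 + (-2 + (-15 + 19) - 5*(-4))) = -1341*(-468 + (-2 + 4 + 20)) = -1341*(-468 + 22) = -1341*(-446) = 598086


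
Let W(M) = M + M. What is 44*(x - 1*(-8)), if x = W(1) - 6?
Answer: 176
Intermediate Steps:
W(M) = 2*M
x = -4 (x = 2*1 - 6 = 2 - 6 = -4)
44*(x - 1*(-8)) = 44*(-4 - 1*(-8)) = 44*(-4 + 8) = 44*4 = 176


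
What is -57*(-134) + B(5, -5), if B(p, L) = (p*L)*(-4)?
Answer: 7738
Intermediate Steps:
B(p, L) = -4*L*p (B(p, L) = (L*p)*(-4) = -4*L*p)
-57*(-134) + B(5, -5) = -57*(-134) - 4*(-5)*5 = 7638 + 100 = 7738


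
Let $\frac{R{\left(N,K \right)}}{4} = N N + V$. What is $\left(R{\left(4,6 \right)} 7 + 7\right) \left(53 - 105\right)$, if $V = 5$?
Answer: $-30940$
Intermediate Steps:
$R{\left(N,K \right)} = 20 + 4 N^{2}$ ($R{\left(N,K \right)} = 4 \left(N N + 5\right) = 4 \left(N^{2} + 5\right) = 4 \left(5 + N^{2}\right) = 20 + 4 N^{2}$)
$\left(R{\left(4,6 \right)} 7 + 7\right) \left(53 - 105\right) = \left(\left(20 + 4 \cdot 4^{2}\right) 7 + 7\right) \left(53 - 105\right) = \left(\left(20 + 4 \cdot 16\right) 7 + 7\right) \left(-52\right) = \left(\left(20 + 64\right) 7 + 7\right) \left(-52\right) = \left(84 \cdot 7 + 7\right) \left(-52\right) = \left(588 + 7\right) \left(-52\right) = 595 \left(-52\right) = -30940$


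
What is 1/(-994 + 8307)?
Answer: 1/7313 ≈ 0.00013674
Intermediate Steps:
1/(-994 + 8307) = 1/7313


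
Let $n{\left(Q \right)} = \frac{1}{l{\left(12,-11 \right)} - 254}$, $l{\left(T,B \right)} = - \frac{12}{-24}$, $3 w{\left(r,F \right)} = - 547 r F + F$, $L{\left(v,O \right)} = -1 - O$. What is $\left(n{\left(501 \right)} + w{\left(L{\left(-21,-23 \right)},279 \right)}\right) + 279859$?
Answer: $- \frac{425479472}{507} \approx -8.3921 \cdot 10^{5}$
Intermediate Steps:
$w{\left(r,F \right)} = \frac{F}{3} - \frac{547 F r}{3}$ ($w{\left(r,F \right)} = \frac{- 547 r F + F}{3} = \frac{- 547 F r + F}{3} = \frac{F - 547 F r}{3} = \frac{F}{3} - \frac{547 F r}{3}$)
$l{\left(T,B \right)} = \frac{1}{2}$ ($l{\left(T,B \right)} = \left(-12\right) \left(- \frac{1}{24}\right) = \frac{1}{2}$)
$n{\left(Q \right)} = - \frac{2}{507}$ ($n{\left(Q \right)} = \frac{1}{\frac{1}{2} - 254} = \frac{1}{- \frac{507}{2}} = - \frac{2}{507}$)
$\left(n{\left(501 \right)} + w{\left(L{\left(-21,-23 \right)},279 \right)}\right) + 279859 = \left(- \frac{2}{507} + \frac{1}{3} \cdot 279 \left(1 - 547 \left(-1 - -23\right)\right)\right) + 279859 = \left(- \frac{2}{507} + \frac{1}{3} \cdot 279 \left(1 - 547 \left(-1 + 23\right)\right)\right) + 279859 = \left(- \frac{2}{507} + \frac{1}{3} \cdot 279 \left(1 - 12034\right)\right) + 279859 = \left(- \frac{2}{507} + \frac{1}{3} \cdot 279 \left(-12033\right)\right) + 279859 = \left(- \frac{2}{507} - 1119069\right) + 279859 = - \frac{567367985}{507} + 279859 = - \frac{425479472}{507}$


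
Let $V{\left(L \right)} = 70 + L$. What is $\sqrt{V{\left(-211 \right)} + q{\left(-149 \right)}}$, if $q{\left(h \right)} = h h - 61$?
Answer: $\sqrt{21999} \approx 148.32$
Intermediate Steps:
$q{\left(h \right)} = -61 + h^{2}$ ($q{\left(h \right)} = h^{2} - 61 = -61 + h^{2}$)
$\sqrt{V{\left(-211 \right)} + q{\left(-149 \right)}} = \sqrt{\left(70 - 211\right) - \left(61 - \left(-149\right)^{2}\right)} = \sqrt{-141 + \left(-61 + 22201\right)} = \sqrt{-141 + 22140} = \sqrt{21999}$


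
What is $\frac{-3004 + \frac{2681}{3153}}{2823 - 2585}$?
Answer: $- \frac{9468931}{750414} \approx -12.618$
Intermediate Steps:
$\frac{-3004 + \frac{2681}{3153}}{2823 - 2585} = \frac{-3004 + 2681 \cdot \frac{1}{3153}}{238} = \left(-3004 + \frac{2681}{3153}\right) \frac{1}{238} = \left(- \frac{9468931}{3153}\right) \frac{1}{238} = - \frac{9468931}{750414}$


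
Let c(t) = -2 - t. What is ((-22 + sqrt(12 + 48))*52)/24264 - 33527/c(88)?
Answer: 1255241/3370 + 13*sqrt(15)/3033 ≈ 372.49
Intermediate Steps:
((-22 + sqrt(12 + 48))*52)/24264 - 33527/c(88) = ((-22 + sqrt(12 + 48))*52)/24264 - 33527/(-2 - 1*88) = ((-22 + sqrt(60))*52)*(1/24264) - 33527/(-2 - 88) = ((-22 + 2*sqrt(15))*52)*(1/24264) - 33527/(-90) = (-1144 + 104*sqrt(15))*(1/24264) - 33527*(-1/90) = (-143/3033 + 13*sqrt(15)/3033) + 33527/90 = 1255241/3370 + 13*sqrt(15)/3033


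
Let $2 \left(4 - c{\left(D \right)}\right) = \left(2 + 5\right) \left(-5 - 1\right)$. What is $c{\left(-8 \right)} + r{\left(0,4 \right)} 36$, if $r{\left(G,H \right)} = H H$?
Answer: $601$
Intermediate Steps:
$r{\left(G,H \right)} = H^{2}$
$c{\left(D \right)} = 25$ ($c{\left(D \right)} = 4 - \frac{\left(2 + 5\right) \left(-5 - 1\right)}{2} = 4 - \frac{7 \left(-6\right)}{2} = 4 - -21 = 4 + 21 = 25$)
$c{\left(-8 \right)} + r{\left(0,4 \right)} 36 = 25 + 4^{2} \cdot 36 = 25 + 16 \cdot 36 = 25 + 576 = 601$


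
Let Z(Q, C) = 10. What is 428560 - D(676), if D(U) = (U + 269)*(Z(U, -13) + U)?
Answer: -219710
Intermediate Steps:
D(U) = (10 + U)*(269 + U) (D(U) = (U + 269)*(10 + U) = (269 + U)*(10 + U) = (10 + U)*(269 + U))
428560 - D(676) = 428560 - (2690 + 676² + 279*676) = 428560 - (2690 + 456976 + 188604) = 428560 - 1*648270 = 428560 - 648270 = -219710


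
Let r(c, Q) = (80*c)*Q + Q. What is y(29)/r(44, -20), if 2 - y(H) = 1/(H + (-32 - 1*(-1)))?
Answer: -1/28168 ≈ -3.5501e-5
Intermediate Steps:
r(c, Q) = Q + 80*Q*c (r(c, Q) = 80*Q*c + Q = Q + 80*Q*c)
y(H) = 2 - 1/(-31 + H) (y(H) = 2 - 1/(H + (-32 - 1*(-1))) = 2 - 1/(H + (-32 + 1)) = 2 - 1/(H - 31) = 2 - 1/(-31 + H))
y(29)/r(44, -20) = ((-63 + 2*29)/(-31 + 29))/((-20*(1 + 80*44))) = ((-63 + 58)/(-2))/((-20*(1 + 3520))) = (-½*(-5))/((-20*3521)) = (5/2)/(-70420) = (5/2)*(-1/70420) = -1/28168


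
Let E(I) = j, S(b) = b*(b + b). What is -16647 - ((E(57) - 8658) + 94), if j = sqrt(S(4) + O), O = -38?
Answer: -8083 - I*sqrt(6) ≈ -8083.0 - 2.4495*I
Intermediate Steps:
S(b) = 2*b**2 (S(b) = b*(2*b) = 2*b**2)
j = I*sqrt(6) (j = sqrt(2*4**2 - 38) = sqrt(2*16 - 38) = sqrt(32 - 38) = sqrt(-6) = I*sqrt(6) ≈ 2.4495*I)
E(I) = I*sqrt(6)
-16647 - ((E(57) - 8658) + 94) = -16647 - ((I*sqrt(6) - 8658) + 94) = -16647 - ((-8658 + I*sqrt(6)) + 94) = -16647 - (-8564 + I*sqrt(6)) = -16647 + (8564 - I*sqrt(6)) = -8083 - I*sqrt(6)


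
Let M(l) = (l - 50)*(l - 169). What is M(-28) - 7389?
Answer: 7977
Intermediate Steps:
M(l) = (-169 + l)*(-50 + l) (M(l) = (-50 + l)*(-169 + l) = (-169 + l)*(-50 + l))
M(-28) - 7389 = (8450 + (-28)**2 - 219*(-28)) - 7389 = (8450 + 784 + 6132) - 7389 = 15366 - 7389 = 7977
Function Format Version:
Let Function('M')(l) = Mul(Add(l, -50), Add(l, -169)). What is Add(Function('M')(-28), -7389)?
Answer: 7977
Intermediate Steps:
Function('M')(l) = Mul(Add(-169, l), Add(-50, l)) (Function('M')(l) = Mul(Add(-50, l), Add(-169, l)) = Mul(Add(-169, l), Add(-50, l)))
Add(Function('M')(-28), -7389) = Add(Add(8450, Pow(-28, 2), Mul(-219, -28)), -7389) = Add(Add(8450, 784, 6132), -7389) = Add(15366, -7389) = 7977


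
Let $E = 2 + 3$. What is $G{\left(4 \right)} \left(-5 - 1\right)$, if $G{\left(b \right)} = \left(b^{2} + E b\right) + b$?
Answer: $-240$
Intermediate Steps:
$E = 5$
$G{\left(b \right)} = b^{2} + 6 b$ ($G{\left(b \right)} = \left(b^{2} + 5 b\right) + b = b^{2} + 6 b$)
$G{\left(4 \right)} \left(-5 - 1\right) = 4 \left(6 + 4\right) \left(-5 - 1\right) = 4 \cdot 10 \left(-6\right) = 40 \left(-6\right) = -240$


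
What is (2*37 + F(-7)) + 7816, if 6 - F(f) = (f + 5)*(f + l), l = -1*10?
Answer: 7862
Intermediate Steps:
l = -10
F(f) = 6 - (-10 + f)*(5 + f) (F(f) = 6 - (f + 5)*(f - 10) = 6 - (5 + f)*(-10 + f) = 6 - (-10 + f)*(5 + f))
(2*37 + F(-7)) + 7816 = (2*37 + (56 - 1*(-7)² + 5*(-7))) + 7816 = (74 + (56 - 1*49 - 35)) + 7816 = (74 + (56 - 49 - 35)) + 7816 = (74 - 28) + 7816 = 46 + 7816 = 7862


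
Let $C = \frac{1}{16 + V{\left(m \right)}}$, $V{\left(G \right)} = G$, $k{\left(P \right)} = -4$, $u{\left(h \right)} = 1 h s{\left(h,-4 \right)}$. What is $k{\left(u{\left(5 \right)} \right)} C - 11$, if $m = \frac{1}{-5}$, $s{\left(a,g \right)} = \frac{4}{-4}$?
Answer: $- \frac{889}{79} \approx -11.253$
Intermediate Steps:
$s{\left(a,g \right)} = -1$ ($s{\left(a,g \right)} = 4 \left(- \frac{1}{4}\right) = -1$)
$u{\left(h \right)} = - h$ ($u{\left(h \right)} = 1 h \left(-1\right) = h \left(-1\right) = - h$)
$m = - \frac{1}{5} \approx -0.2$
$C = \frac{5}{79}$ ($C = \frac{1}{16 - \frac{1}{5}} = \frac{1}{\frac{79}{5}} = \frac{5}{79} \approx 0.063291$)
$k{\left(u{\left(5 \right)} \right)} C - 11 = \left(-4\right) \frac{5}{79} - 11 = - \frac{20}{79} - 11 = - \frac{889}{79}$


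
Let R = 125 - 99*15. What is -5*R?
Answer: 6800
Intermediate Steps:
R = -1360 (R = 125 - 1485 = -1360)
-5*R = -5*(-1360) = 6800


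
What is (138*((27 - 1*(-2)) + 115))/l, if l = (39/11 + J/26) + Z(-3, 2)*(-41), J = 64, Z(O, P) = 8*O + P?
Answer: 2841696/129845 ≈ 21.885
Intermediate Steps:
Z(O, P) = P + 8*O
l = 129845/143 (l = (39/11 + 64/26) + (2 + 8*(-3))*(-41) = (39*(1/11) + 64*(1/26)) + (2 - 24)*(-41) = (39/11 + 32/13) - 22*(-41) = 859/143 + 902 = 129845/143 ≈ 908.01)
(138*((27 - 1*(-2)) + 115))/l = (138*((27 - 1*(-2)) + 115))/(129845/143) = (138*((27 + 2) + 115))*(143/129845) = (138*(29 + 115))*(143/129845) = (138*144)*(143/129845) = 19872*(143/129845) = 2841696/129845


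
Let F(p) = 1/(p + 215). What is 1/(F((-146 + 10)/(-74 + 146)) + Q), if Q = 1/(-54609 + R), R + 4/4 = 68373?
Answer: 26397434/125785 ≈ 209.86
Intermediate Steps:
R = 68372 (R = -1 + 68373 = 68372)
F(p) = 1/(215 + p)
Q = 1/13763 (Q = 1/(-54609 + 68372) = 1/13763 ≈ 7.2659e-5)
1/(F((-146 + 10)/(-74 + 146)) + Q) = 1/(1/(215 + (-146 + 10)/(-74 + 146)) + 1/13763) = 1/(1/(215 - 136/72) + 1/13763) = 1/(1/(215 - 136*1/72) + 1/13763) = 1/(1/(215 - 17/9) + 1/13763) = 1/(1/(1918/9) + 1/13763) = 1/(9/1918 + 1/13763) = 1/(125785/26397434) = 26397434/125785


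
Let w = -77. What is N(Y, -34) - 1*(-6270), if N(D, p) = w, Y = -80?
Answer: 6193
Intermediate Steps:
N(D, p) = -77
N(Y, -34) - 1*(-6270) = -77 - 1*(-6270) = -77 + 6270 = 6193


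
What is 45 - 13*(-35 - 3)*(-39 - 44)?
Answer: -40957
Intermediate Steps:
45 - 13*(-35 - 3)*(-39 - 44) = 45 - (-494)*(-83) = 45 - 13*3154 = 45 - 41002 = -40957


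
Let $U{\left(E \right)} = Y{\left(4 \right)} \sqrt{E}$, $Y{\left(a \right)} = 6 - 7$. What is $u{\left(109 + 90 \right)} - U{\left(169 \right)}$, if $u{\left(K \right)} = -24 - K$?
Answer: $-210$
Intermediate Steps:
$Y{\left(a \right)} = -1$ ($Y{\left(a \right)} = 6 - 7 = -1$)
$U{\left(E \right)} = - \sqrt{E}$
$u{\left(109 + 90 \right)} - U{\left(169 \right)} = \left(-24 - \left(109 + 90\right)\right) - - \sqrt{169} = \left(-24 - 199\right) - \left(-1\right) 13 = \left(-24 - 199\right) - -13 = -223 + 13 = -210$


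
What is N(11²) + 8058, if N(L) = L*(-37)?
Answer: 3581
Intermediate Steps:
N(L) = -37*L
N(11²) + 8058 = -37*11² + 8058 = -37*121 + 8058 = -4477 + 8058 = 3581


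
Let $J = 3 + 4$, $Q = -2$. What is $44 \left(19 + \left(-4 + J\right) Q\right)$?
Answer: $572$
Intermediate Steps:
$J = 7$
$44 \left(19 + \left(-4 + J\right) Q\right) = 44 \left(19 + \left(-4 + 7\right) \left(-2\right)\right) = 44 \left(19 + 3 \left(-2\right)\right) = 44 \left(19 - 6\right) = 44 \cdot 13 = 572$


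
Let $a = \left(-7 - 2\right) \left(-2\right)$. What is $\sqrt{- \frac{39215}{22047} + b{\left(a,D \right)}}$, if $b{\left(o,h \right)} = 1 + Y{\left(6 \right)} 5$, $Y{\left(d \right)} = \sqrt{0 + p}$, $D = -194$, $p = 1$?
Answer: $\frac{\sqrt{2051848149}}{22047} \approx 2.0546$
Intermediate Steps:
$a = 18$ ($a = \left(-9\right) \left(-2\right) = 18$)
$Y{\left(d \right)} = 1$ ($Y{\left(d \right)} = \sqrt{0 + 1} = \sqrt{1} = 1$)
$b{\left(o,h \right)} = 6$ ($b{\left(o,h \right)} = 1 + 1 \cdot 5 = 1 + 5 = 6$)
$\sqrt{- \frac{39215}{22047} + b{\left(a,D \right)}} = \sqrt{- \frac{39215}{22047} + 6} = \sqrt{\frac{93067}{22047}} = \frac{\sqrt{2051848149}}{22047}$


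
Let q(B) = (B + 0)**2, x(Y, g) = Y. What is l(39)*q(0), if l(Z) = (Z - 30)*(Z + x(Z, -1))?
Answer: 0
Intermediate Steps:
l(Z) = 2*Z*(-30 + Z) (l(Z) = (Z - 30)*(Z + Z) = (-30 + Z)*(2*Z) = 2*Z*(-30 + Z))
q(B) = B**2
l(39)*q(0) = (2*39*(-30 + 39))*0**2 = (2*39*9)*0 = 702*0 = 0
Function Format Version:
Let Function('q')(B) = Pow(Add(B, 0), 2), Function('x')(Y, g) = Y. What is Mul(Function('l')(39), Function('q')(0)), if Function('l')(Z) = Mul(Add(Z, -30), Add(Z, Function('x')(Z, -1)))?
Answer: 0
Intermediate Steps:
Function('l')(Z) = Mul(2, Z, Add(-30, Z)) (Function('l')(Z) = Mul(Add(Z, -30), Add(Z, Z)) = Mul(Add(-30, Z), Mul(2, Z)) = Mul(2, Z, Add(-30, Z)))
Function('q')(B) = Pow(B, 2)
Mul(Function('l')(39), Function('q')(0)) = Mul(Mul(2, 39, Add(-30, 39)), Pow(0, 2)) = Mul(Mul(2, 39, 9), 0) = Mul(702, 0) = 0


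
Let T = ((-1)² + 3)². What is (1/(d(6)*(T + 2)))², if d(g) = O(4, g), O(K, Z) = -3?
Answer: 1/2916 ≈ 0.00034294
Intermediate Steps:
d(g) = -3
T = 16 (T = (1 + 3)² = 4² = 16)
(1/(d(6)*(T + 2)))² = (1/(-3*(16 + 2)))² = (1/(-3*18))² = (1/(-54))² = (-1/54)² = 1/2916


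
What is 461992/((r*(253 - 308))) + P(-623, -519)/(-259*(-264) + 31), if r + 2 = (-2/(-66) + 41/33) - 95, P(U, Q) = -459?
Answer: 31601070109/360162855 ≈ 87.741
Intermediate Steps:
r = -1053/11 (r = -2 + ((-2/(-66) + 41/33) - 95) = -2 + ((-2*(-1/66) + 41*(1/33)) - 95) = -2 + ((1/33 + 41/33) - 95) = -2 + (14/11 - 95) = -2 - 1031/11 = -1053/11 ≈ -95.727)
461992/((r*(253 - 308))) + P(-623, -519)/(-259*(-264) + 31) = 461992/((-1053*(253 - 308)/11)) - 459/(-259*(-264) + 31) = 461992/((-1053/11*(-55))) - 459/(68376 + 31) = 461992/5265 - 459/68407 = 31601070109/360162855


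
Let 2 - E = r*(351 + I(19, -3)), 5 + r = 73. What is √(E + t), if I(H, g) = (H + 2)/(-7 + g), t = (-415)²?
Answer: 3*√412505/5 ≈ 385.36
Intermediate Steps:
t = 172225
I(H, g) = (2 + H)/(-7 + g)
r = 68 (r = -5 + 73 = 68)
E = -118616/5 (E = 2 - 68*(351 + (2 + 19)/(-7 - 3)) = 2 - 68*(351 + 21/(-10)) = 2 - 68*(351 - ⅒*21) = 2 - 68*(351 - 21/10) = 2 - 68*3489/10 = 2 - 1*118626/5 = 2 - 118626/5 = -118616/5 ≈ -23723.)
√(E + t) = √(-118616/5 + 172225) = √(742509/5) = 3*√412505/5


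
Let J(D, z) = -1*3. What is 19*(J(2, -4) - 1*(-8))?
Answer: 95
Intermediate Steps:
J(D, z) = -3
19*(J(2, -4) - 1*(-8)) = 19*(-3 - 1*(-8)) = 19*(-3 + 8) = 19*5 = 95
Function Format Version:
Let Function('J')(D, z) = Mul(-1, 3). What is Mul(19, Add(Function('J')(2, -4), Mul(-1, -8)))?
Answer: 95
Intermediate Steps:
Function('J')(D, z) = -3
Mul(19, Add(Function('J')(2, -4), Mul(-1, -8))) = Mul(19, Add(-3, Mul(-1, -8))) = Mul(19, Add(-3, 8)) = Mul(19, 5) = 95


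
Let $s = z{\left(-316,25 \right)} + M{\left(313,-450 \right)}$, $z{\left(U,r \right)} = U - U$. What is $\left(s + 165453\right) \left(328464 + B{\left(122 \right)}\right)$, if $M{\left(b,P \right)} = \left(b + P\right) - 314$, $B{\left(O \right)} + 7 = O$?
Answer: $54216192158$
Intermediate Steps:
$B{\left(O \right)} = -7 + O$
$z{\left(U,r \right)} = 0$
$M{\left(b,P \right)} = -314 + P + b$ ($M{\left(b,P \right)} = \left(P + b\right) - 314 = -314 + P + b$)
$s = -451$ ($s = 0 - 451 = -451$)
$\left(s + 165453\right) \left(328464 + B{\left(122 \right)}\right) = \left(-451 + 165453\right) \left(328464 + \left(-7 + 122\right)\right) = 165002 \left(328464 + 115\right) = 165002 \cdot 328579 = 54216192158$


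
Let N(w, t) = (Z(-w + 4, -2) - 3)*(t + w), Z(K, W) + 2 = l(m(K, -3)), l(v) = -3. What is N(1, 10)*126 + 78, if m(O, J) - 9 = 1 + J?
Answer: -11010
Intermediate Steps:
m(O, J) = 10 + J (m(O, J) = 9 + (1 + J) = 10 + J)
Z(K, W) = -5 (Z(K, W) = -2 - 3 = -5)
N(w, t) = -8*t - 8*w (N(w, t) = (-5 - 3)*(t + w) = -8*(t + w) = -8*t - 8*w)
N(1, 10)*126 + 78 = (-8*10 - 8*1)*126 + 78 = (-80 - 8)*126 + 78 = -88*126 + 78 = -11088 + 78 = -11010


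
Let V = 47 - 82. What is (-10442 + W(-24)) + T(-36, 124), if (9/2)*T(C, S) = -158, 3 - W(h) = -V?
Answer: -94582/9 ≈ -10509.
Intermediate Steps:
V = -35
W(h) = -32 (W(h) = 3 - (-1)*(-35) = 3 - 1*35 = 3 - 35 = -32)
T(C, S) = -316/9 (T(C, S) = (2/9)*(-158) = -316/9)
(-10442 + W(-24)) + T(-36, 124) = (-10442 - 32) - 316/9 = -10474 - 316/9 = -94582/9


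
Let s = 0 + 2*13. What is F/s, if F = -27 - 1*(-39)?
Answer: 6/13 ≈ 0.46154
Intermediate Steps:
F = 12 (F = -27 + 39 = 12)
s = 26 (s = 0 + 26 = 26)
F/s = 12/26 = 12*(1/26) = 6/13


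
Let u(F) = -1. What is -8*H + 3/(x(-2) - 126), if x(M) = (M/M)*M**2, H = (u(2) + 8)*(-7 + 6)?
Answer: 6829/122 ≈ 55.975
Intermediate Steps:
H = -7 (H = (-1 + 8)*(-7 + 6) = 7*(-1) = -7)
x(M) = M**2 (x(M) = 1*M**2 = M**2)
-8*H + 3/(x(-2) - 126) = -8*(-7) + 3/((-2)**2 - 126) = 56 + 3/(4 - 126) = 56 + 3/(-122) = 56 - 1/122*3 = 56 - 3/122 = 6829/122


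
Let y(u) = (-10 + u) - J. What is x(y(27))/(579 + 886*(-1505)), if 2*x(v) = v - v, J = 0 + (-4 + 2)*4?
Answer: 0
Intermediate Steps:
J = -8 (J = 0 - 2*4 = 0 - 8 = -8)
y(u) = -2 + u (y(u) = (-10 + u) - 1*(-8) = (-10 + u) + 8 = -2 + u)
x(v) = 0 (x(v) = (v - v)/2 = (½)*0 = 0)
x(y(27))/(579 + 886*(-1505)) = 0/(579 + 886*(-1505)) = 0/(579 - 1333430) = 0/(-1332851) = 0*(-1/1332851) = 0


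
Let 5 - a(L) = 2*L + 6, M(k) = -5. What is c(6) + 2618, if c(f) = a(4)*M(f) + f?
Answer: 2669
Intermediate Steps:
a(L) = -1 - 2*L (a(L) = 5 - (2*L + 6) = 5 - (6 + 2*L) = 5 + (-6 - 2*L) = -1 - 2*L)
c(f) = 45 + f (c(f) = (-1 - 2*4)*(-5) + f = (-1 - 8)*(-5) + f = -9*(-5) + f = 45 + f)
c(6) + 2618 = (45 + 6) + 2618 = 51 + 2618 = 2669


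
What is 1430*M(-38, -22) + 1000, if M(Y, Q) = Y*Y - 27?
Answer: 2027310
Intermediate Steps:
M(Y, Q) = -27 + Y² (M(Y, Q) = Y² - 27 = -27 + Y²)
1430*M(-38, -22) + 1000 = 1430*(-27 + (-38)²) + 1000 = 1430*(-27 + 1444) + 1000 = 1430*1417 + 1000 = 2026310 + 1000 = 2027310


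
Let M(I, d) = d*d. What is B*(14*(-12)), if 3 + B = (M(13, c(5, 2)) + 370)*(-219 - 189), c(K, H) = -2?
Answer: 25635960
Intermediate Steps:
M(I, d) = d²
B = -152595 (B = -3 + ((-2)² + 370)*(-219 - 189) = -3 + (4 + 370)*(-408) = -3 + 374*(-408) = -3 - 152592 = -152595)
B*(14*(-12)) = -2136330*(-12) = -152595*(-168) = 25635960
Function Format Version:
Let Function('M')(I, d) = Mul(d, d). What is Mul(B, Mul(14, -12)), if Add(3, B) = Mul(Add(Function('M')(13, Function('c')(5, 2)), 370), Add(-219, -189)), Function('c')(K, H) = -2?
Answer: 25635960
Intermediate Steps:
Function('M')(I, d) = Pow(d, 2)
B = -152595 (B = Add(-3, Mul(Add(Pow(-2, 2), 370), Add(-219, -189))) = Add(-3, Mul(Add(4, 370), -408)) = Add(-3, Mul(374, -408)) = Add(-3, -152592) = -152595)
Mul(B, Mul(14, -12)) = Mul(-152595, Mul(14, -12)) = Mul(-152595, -168) = 25635960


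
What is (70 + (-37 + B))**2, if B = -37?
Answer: 16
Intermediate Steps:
(70 + (-37 + B))**2 = (70 + (-37 - 37))**2 = (70 - 74)**2 = (-4)**2 = 16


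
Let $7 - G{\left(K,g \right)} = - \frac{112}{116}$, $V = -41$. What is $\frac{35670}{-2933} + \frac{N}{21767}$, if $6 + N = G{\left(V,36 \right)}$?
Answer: $- \frac{22516270629}{1851435719} \approx -12.162$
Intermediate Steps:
$G{\left(K,g \right)} = \frac{231}{29}$ ($G{\left(K,g \right)} = 7 - - \frac{112}{116} = 7 - \left(-112\right) \frac{1}{116} = 7 - - \frac{28}{29} = 7 + \frac{28}{29} = \frac{231}{29}$)
$N = \frac{57}{29}$ ($N = -6 + \frac{231}{29} = \frac{57}{29} \approx 1.9655$)
$\frac{35670}{-2933} + \frac{N}{21767} = \frac{35670}{-2933} + \frac{57}{29 \cdot 21767} = 35670 \left(- \frac{1}{2933}\right) + \frac{57}{29} \cdot \frac{1}{21767} = - \frac{35670}{2933} + \frac{57}{631243} = - \frac{22516270629}{1851435719}$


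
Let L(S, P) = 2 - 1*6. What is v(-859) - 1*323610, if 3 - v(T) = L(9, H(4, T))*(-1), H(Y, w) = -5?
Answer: -323611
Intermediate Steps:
L(S, P) = -4 (L(S, P) = 2 - 6 = -4)
v(T) = -1 (v(T) = 3 - (-4)*(-1) = 3 - 1*4 = 3 - 4 = -1)
v(-859) - 1*323610 = -1 - 1*323610 = -1 - 323610 = -323611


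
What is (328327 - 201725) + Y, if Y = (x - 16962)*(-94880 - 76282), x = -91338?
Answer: 18536971202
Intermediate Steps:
Y = 18536844600 (Y = (-91338 - 16962)*(-94880 - 76282) = -108300*(-171162) = 18536844600)
(328327 - 201725) + Y = (328327 - 201725) + 18536844600 = 126602 + 18536844600 = 18536971202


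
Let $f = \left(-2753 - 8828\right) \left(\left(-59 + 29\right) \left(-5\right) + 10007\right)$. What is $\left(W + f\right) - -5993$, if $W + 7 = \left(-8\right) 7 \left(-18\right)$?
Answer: $-117621223$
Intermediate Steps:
$W = 1001$ ($W = -7 + \left(-8\right) 7 \left(-18\right) = -7 - -1008 = -7 + 1008 = 1001$)
$f = -117628217$ ($f = - 11581 \left(\left(-30\right) \left(-5\right) + 10007\right) = - 11581 \left(150 + 10007\right) = \left(-11581\right) 10157 = -117628217$)
$\left(W + f\right) - -5993 = \left(1001 - 117628217\right) - -5993 = -117627216 + 5993 = -117621223$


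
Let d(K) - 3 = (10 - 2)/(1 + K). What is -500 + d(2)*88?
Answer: -4/3 ≈ -1.3333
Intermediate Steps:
d(K) = 3 + 8/(1 + K) (d(K) = 3 + (10 - 2)/(1 + K) = 3 + 8/(1 + K))
-500 + d(2)*88 = -500 + ((11 + 3*2)/(1 + 2))*88 = -500 + ((11 + 6)/3)*88 = -500 + ((⅓)*17)*88 = -500 + (17/3)*88 = -500 + 1496/3 = -4/3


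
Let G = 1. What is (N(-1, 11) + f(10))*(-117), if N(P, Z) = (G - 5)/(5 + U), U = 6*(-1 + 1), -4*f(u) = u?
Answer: 3861/10 ≈ 386.10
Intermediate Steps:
f(u) = -u/4
U = 0 (U = 6*0 = 0)
N(P, Z) = -4/5 (N(P, Z) = (1 - 5)/(5 + 0) = -4/5)
(N(-1, 11) + f(10))*(-117) = (-4/5 - 1/4*10)*(-117) = (-4/5 - 5/2)*(-117) = -33/10*(-117) = 3861/10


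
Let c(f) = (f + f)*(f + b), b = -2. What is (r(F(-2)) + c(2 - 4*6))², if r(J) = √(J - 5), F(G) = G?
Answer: (1056 + I*√7)² ≈ 1.1151e+6 + 5588.0*I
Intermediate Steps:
r(J) = √(-5 + J)
c(f) = 2*f*(-2 + f) (c(f) = (f + f)*(f - 2) = (2*f)*(-2 + f) = 2*f*(-2 + f))
(r(F(-2)) + c(2 - 4*6))² = (√(-5 - 2) + 2*(2 - 4*6)*(-2 + (2 - 4*6)))² = (√(-7) + 2*(2 - 24)*(-2 + (2 - 24)))² = (I*√7 + 2*(-22)*(-2 - 22))² = (I*√7 + 2*(-22)*(-24))² = (I*√7 + 1056)² = (1056 + I*√7)²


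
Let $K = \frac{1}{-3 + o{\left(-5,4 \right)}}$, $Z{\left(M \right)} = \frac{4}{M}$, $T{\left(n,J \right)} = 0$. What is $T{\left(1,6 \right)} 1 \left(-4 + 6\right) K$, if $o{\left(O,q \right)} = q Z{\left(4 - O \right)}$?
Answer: $0$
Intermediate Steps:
$o{\left(O,q \right)} = \frac{4 q}{4 - O}$ ($o{\left(O,q \right)} = q \frac{4}{4 - O} = \frac{4 q}{4 - O}$)
$K = - \frac{9}{11}$ ($K = \frac{1}{-3 - \frac{16}{-4 - 5}} = \frac{1}{-3 - \frac{16}{-9}} = \frac{1}{-3 - 16 \left(- \frac{1}{9}\right)} = \frac{1}{-3 + \frac{16}{9}} = \frac{1}{- \frac{11}{9}} = - \frac{9}{11} \approx -0.81818$)
$T{\left(1,6 \right)} 1 \left(-4 + 6\right) K = 0 \cdot 1 \left(-4 + 6\right) \left(- \frac{9}{11}\right) = 0 \cdot 1 \cdot 2 \left(- \frac{9}{11}\right) = 0 \cdot 2 \left(- \frac{9}{11}\right) = 0 \left(- \frac{9}{11}\right) = 0$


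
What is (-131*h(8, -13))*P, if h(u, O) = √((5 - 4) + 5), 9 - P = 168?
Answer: 20829*√6 ≈ 51020.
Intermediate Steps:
P = -159 (P = 9 - 1*168 = 9 - 168 = -159)
h(u, O) = √6 (h(u, O) = √(1 + 5) = √6)
(-131*h(8, -13))*P = -131*√6*(-159) = 20829*√6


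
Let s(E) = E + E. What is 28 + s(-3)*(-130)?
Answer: 808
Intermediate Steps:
s(E) = 2*E
28 + s(-3)*(-130) = 28 + (2*(-3))*(-130) = 28 - 6*(-130) = 28 + 780 = 808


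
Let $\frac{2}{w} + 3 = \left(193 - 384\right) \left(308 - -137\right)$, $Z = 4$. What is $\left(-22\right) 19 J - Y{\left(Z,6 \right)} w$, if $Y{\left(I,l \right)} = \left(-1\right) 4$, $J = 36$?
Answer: $- \frac{639524956}{42499} \approx -15048.0$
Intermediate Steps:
$w = - \frac{1}{42499}$ ($w = \frac{2}{-3 + \left(193 - 384\right) \left(308 - -137\right)} = \frac{2}{-3 - 191 \left(308 + \left(-88 + 225\right)\right)} = \frac{2}{-3 - 191 \left(308 + 137\right)} = \frac{2}{-3 - 84995} = \frac{2}{-84998} = 2 \left(- \frac{1}{84998}\right) = - \frac{1}{42499} \approx -2.353 \cdot 10^{-5}$)
$Y{\left(I,l \right)} = -4$
$\left(-22\right) 19 J - Y{\left(Z,6 \right)} w = \left(-22\right) 19 \cdot 36 - \left(-4\right) \left(- \frac{1}{42499}\right) = \left(-418\right) 36 - \frac{4}{42499} = -15048 - \frac{4}{42499} = - \frac{639524956}{42499}$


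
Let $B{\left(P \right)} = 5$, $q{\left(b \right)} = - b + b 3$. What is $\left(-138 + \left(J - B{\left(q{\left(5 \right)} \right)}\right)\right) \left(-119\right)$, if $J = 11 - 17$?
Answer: $17731$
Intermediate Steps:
$J = -6$
$q{\left(b \right)} = 2 b$ ($q{\left(b \right)} = - b + 3 b = 2 b$)
$\left(-138 + \left(J - B{\left(q{\left(5 \right)} \right)}\right)\right) \left(-119\right) = \left(-138 - 11\right) \left(-119\right) = \left(-149\right) \left(-119\right) = 17731$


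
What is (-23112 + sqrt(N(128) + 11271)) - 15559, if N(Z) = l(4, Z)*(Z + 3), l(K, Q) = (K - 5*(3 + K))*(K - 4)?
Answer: -38671 + 17*sqrt(39) ≈ -38565.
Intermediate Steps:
l(K, Q) = (-15 - 4*K)*(-4 + K) (l(K, Q) = (K + (-15 - 5*K))*(-4 + K) = (-15 - 4*K)*(-4 + K))
N(Z) = 0 (N(Z) = (60 + 4 - 4*4**2)*(Z + 3) = (60 + 4 - 4*16)*(3 + Z) = (60 + 4 - 64)*(3 + Z) = 0*(3 + Z) = 0)
(-23112 + sqrt(N(128) + 11271)) - 15559 = (-23112 + sqrt(0 + 11271)) - 15559 = (-23112 + sqrt(11271)) - 15559 = (-23112 + 17*sqrt(39)) - 15559 = -38671 + 17*sqrt(39)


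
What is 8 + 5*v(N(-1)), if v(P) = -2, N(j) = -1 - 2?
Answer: -2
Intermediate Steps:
N(j) = -3
8 + 5*v(N(-1)) = 8 + 5*(-2) = 8 - 10 = -2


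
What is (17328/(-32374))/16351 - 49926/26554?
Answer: -6607163032359/3514071878449 ≈ -1.8802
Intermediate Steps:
(17328/(-32374))/16351 - 49926/26554 = (17328*(-1/32374))*(1/16351) - 49926*1/26554 = -8664/16187*1/16351 - 24963/13277 = -8664/264673637 - 24963/13277 = -6607163032359/3514071878449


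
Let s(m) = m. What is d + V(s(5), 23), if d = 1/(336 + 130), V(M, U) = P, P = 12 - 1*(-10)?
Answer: 10253/466 ≈ 22.002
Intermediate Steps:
P = 22 (P = 12 + 10 = 22)
V(M, U) = 22
d = 1/466 ≈ 0.0021459
d + V(s(5), 23) = 1/466 + 22 = 10253/466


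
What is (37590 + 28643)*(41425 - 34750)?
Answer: 442105275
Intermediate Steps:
(37590 + 28643)*(41425 - 34750) = 66233*6675 = 442105275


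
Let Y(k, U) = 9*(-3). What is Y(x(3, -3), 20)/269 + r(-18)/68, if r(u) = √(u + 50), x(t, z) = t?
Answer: -27/269 + √2/17 ≈ -0.017183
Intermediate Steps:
r(u) = √(50 + u)
Y(k, U) = -27
Y(x(3, -3), 20)/269 + r(-18)/68 = -27/269 + √(50 - 18)/68 = -27*1/269 + √32*(1/68) = -27/269 + (4*√2)*(1/68) = -27/269 + √2/17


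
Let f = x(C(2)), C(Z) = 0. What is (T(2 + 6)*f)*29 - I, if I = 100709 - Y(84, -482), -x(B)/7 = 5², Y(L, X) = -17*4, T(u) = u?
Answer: -141377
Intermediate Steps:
Y(L, X) = -68
x(B) = -175 (x(B) = -7*5² = -7*25 = -175)
f = -175
I = 100777 (I = 100709 - 1*(-68) = 100709 + 68 = 100777)
(T(2 + 6)*f)*29 - I = ((2 + 6)*(-175))*29 - 1*100777 = (8*(-175))*29 - 100777 = -1400*29 - 100777 = -40600 - 100777 = -141377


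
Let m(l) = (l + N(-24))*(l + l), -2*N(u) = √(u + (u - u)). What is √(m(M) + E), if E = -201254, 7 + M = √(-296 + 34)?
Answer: √2*√(-100627 + (-7 + I*√262)*(-7 + I*√262 - I*√6)) ≈ 0.46651 - 449.0*I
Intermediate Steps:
M = -7 + I*√262 (M = -7 + √(-296 + 34) = -7 + √(-262) = -7 + I*√262 ≈ -7.0 + 16.186*I)
N(u) = -√u/2 (N(u) = -√(u + (u - u))/2 = -√(u + 0)/2 = -√u/2)
m(l) = 2*l*(l - I*√6) (m(l) = (l - I*√6)*(l + l) = (l - I*√6)*(2*l) = 2*l*(l - I*√6))
√(m(M) + E) = √(2*(-7 + I*√262)*((-7 + I*√262) - I*√6) - 201254) = √(2*(-7 + I*√262)*(-7 + I*√262 - I*√6) - 201254) = √(-201254 + 2*(-7 + I*√262)*(-7 + I*√262 - I*√6))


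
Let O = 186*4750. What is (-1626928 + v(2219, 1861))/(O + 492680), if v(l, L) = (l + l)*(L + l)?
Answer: 4120028/344045 ≈ 11.975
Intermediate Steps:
O = 883500
v(l, L) = 2*l*(L + l) (v(l, L) = (2*l)*(L + l) = 2*l*(L + l))
(-1626928 + v(2219, 1861))/(O + 492680) = (-1626928 + 2*2219*(1861 + 2219))/(883500 + 492680) = (-1626928 + 2*2219*4080)/1376180 = (-1626928 + 18107040)*(1/1376180) = 16480112*(1/1376180) = 4120028/344045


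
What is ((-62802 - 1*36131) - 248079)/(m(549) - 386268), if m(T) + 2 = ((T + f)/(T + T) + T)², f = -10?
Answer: 418359055248/101668294799 ≈ 4.1149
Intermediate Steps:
m(T) = -2 + (T + (-10 + T)/(2*T))² (m(T) = -2 + ((T - 10)/(T + T) + T)² = -2 + ((-10 + T)/((2*T)) + T)² = -2 + ((-10 + T)*(1/(2*T)) + T)² = -2 + ((-10 + T)/(2*T) + T)² = -2 + (T + (-10 + T)/(2*T))²)
((-62802 - 1*36131) - 248079)/(m(549) - 386268) = ((-62802 - 1*36131) - 248079)/((-2 + (¼)*(-10 + 549 + 2*549²)²/549²) - 386268) = ((-62802 - 36131) - 248079)/((-2 + (¼)*(1/301401)*(-10 + 549 + 2*301401)²) - 386268) = (-98933 - 248079)/((-2 + (¼)*(1/301401)*(-10 + 549 + 602802)²) - 386268) = -347012/((-2 + (¼)*(1/301401)*603341²) - 386268) = -347012/((-2 + (¼)*(1/301401)*364020362281) - 386268) = -347012/((-2 + 364020362281/1205604) - 386268) = -347012/(364017951073/1205604 - 386268) = -347012/(-101668294799/1205604) = -347012*(-1205604/101668294799) = 418359055248/101668294799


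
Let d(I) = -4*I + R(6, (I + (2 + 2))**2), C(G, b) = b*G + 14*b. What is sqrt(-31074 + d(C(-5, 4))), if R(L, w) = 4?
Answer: I*sqrt(31214) ≈ 176.67*I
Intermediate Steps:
C(G, b) = 14*b + G*b (C(G, b) = G*b + 14*b = 14*b + G*b)
d(I) = 4 - 4*I (d(I) = -4*I + 4 = 4 - 4*I)
sqrt(-31074 + d(C(-5, 4))) = sqrt(-31074 + (4 - 16*(14 - 5))) = sqrt(-31074 + (4 - 16*9)) = sqrt(-31074 + (4 - 4*36)) = sqrt(-31074 + (4 - 144)) = sqrt(-31074 - 140) = sqrt(-31214) = I*sqrt(31214)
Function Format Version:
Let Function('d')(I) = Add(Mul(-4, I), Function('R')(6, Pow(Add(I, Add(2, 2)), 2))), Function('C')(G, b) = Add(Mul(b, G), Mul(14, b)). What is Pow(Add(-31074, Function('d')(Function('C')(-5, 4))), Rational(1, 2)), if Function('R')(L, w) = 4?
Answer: Mul(I, Pow(31214, Rational(1, 2))) ≈ Mul(176.67, I)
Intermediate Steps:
Function('C')(G, b) = Add(Mul(14, b), Mul(G, b)) (Function('C')(G, b) = Add(Mul(G, b), Mul(14, b)) = Add(Mul(14, b), Mul(G, b)))
Function('d')(I) = Add(4, Mul(-4, I)) (Function('d')(I) = Add(Mul(-4, I), 4) = Add(4, Mul(-4, I)))
Pow(Add(-31074, Function('d')(Function('C')(-5, 4))), Rational(1, 2)) = Pow(Add(-31074, Add(4, Mul(-4, Mul(4, Add(14, -5))))), Rational(1, 2)) = Pow(Add(-31074, Add(4, Mul(-4, Mul(4, 9)))), Rational(1, 2)) = Pow(Add(-31074, Add(4, Mul(-4, 36))), Rational(1, 2)) = Pow(Add(-31074, Add(4, -144)), Rational(1, 2)) = Pow(Add(-31074, -140), Rational(1, 2)) = Pow(-31214, Rational(1, 2)) = Mul(I, Pow(31214, Rational(1, 2)))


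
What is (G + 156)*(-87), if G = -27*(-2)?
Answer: -18270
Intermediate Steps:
G = 54
(G + 156)*(-87) = (54 + 156)*(-87) = 210*(-87) = -18270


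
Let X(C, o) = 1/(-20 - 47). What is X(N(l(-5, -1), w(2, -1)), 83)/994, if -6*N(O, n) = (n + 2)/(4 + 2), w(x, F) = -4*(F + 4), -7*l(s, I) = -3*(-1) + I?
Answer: -1/66598 ≈ -1.5015e-5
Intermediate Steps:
l(s, I) = -3/7 - I/7 (l(s, I) = -(-3*(-1) + I)/7 = -(3 + I)/7 = -3/7 - I/7)
w(x, F) = -16 - 4*F (w(x, F) = -4*(4 + F) = -16 - 4*F)
N(O, n) = -1/18 - n/36 (N(O, n) = -(n + 2)/(6*(4 + 2)) = -(2 + n)/(6*6) = -(⅓ + n/6)/6 = -1/18 - n/36)
X(C, o) = -1/67 (X(C, o) = 1/(-67) = -1/67)
X(N(l(-5, -1), w(2, -1)), 83)/994 = -1/67/994 = -1/67*1/994 = -1/66598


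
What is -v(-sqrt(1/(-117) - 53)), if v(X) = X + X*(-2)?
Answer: -I*sqrt(80626)/39 ≈ -7.2807*I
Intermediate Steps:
v(X) = -X (v(X) = X - 2*X = -X)
-v(-sqrt(1/(-117) - 53)) = -(-1)*(-sqrt(1/(-117) - 53)) = -(-1)*(-sqrt(-1/117 - 53)) = -(-1)*(-sqrt(-6202/117)) = -(-1)*(-I*sqrt(80626)/39) = -I*sqrt(80626)/39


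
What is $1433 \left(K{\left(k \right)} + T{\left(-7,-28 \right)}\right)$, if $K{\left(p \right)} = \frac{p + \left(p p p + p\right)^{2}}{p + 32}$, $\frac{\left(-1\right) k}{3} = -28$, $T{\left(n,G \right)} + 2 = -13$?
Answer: $\frac{125888194243926}{29} \approx 4.341 \cdot 10^{12}$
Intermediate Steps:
$T{\left(n,G \right)} = -15$ ($T{\left(n,G \right)} = -2 - 13 = -15$)
$k = 84$ ($k = \left(-3\right) \left(-28\right) = 84$)
$K{\left(p \right)} = \frac{p + \left(p + p^{3}\right)^{2}}{32 + p}$ ($K{\left(p \right)} = \frac{p + \left(p^{2} p + p\right)^{2}}{32 + p} = \frac{p + \left(p^{3} + p\right)^{2}}{32 + p} = \frac{p + \left(p + p^{3}\right)^{2}}{32 + p}$)
$1433 \left(K{\left(k \right)} + T{\left(-7,-28 \right)}\right) = 1433 \left(\frac{84 \left(1 + 84 \left(1 + 84^{2}\right)^{2}\right)}{32 + 84} - 15\right) = 1433 \left(\frac{84 \left(1 + 84 \left(1 + 7056\right)^{2}\right)}{116} - 15\right) = 1433 \left(84 \cdot \frac{1}{116} \left(1 + 84 \cdot 7057^{2}\right) - 15\right) = 1433 \left(84 \cdot \frac{1}{116} \left(1 + 84 \cdot 49801249\right) - 15\right) = 1433 \left(84 \cdot \frac{1}{116} \left(1 + 4183304916\right) - 15\right) = 1433 \left(84 \cdot \frac{1}{116} \cdot 4183304917 - 15\right) = 1433 \left(\frac{87849403257}{29} - 15\right) = 1433 \cdot \frac{87849402822}{29} = \frac{125888194243926}{29}$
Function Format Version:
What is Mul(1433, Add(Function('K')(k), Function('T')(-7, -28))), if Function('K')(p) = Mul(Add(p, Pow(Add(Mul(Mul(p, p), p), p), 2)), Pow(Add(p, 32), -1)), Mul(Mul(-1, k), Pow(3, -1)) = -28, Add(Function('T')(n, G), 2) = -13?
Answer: Rational(125888194243926, 29) ≈ 4.3410e+12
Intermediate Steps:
Function('T')(n, G) = -15 (Function('T')(n, G) = Add(-2, -13) = -15)
k = 84 (k = Mul(-3, -28) = 84)
Function('K')(p) = Mul(Pow(Add(32, p), -1), Add(p, Pow(Add(p, Pow(p, 3)), 2))) (Function('K')(p) = Mul(Add(p, Pow(Add(Mul(Pow(p, 2), p), p), 2)), Pow(Add(32, p), -1)) = Mul(Add(p, Pow(Add(Pow(p, 3), p), 2)), Pow(Add(32, p), -1)) = Mul(Add(p, Pow(Add(p, Pow(p, 3)), 2)), Pow(Add(32, p), -1)) = Mul(Pow(Add(32, p), -1), Add(p, Pow(Add(p, Pow(p, 3)), 2))))
Mul(1433, Add(Function('K')(k), Function('T')(-7, -28))) = Mul(1433, Add(Mul(84, Pow(Add(32, 84), -1), Add(1, Mul(84, Pow(Add(1, Pow(84, 2)), 2)))), -15)) = Mul(1433, Add(Mul(84, Pow(116, -1), Add(1, Mul(84, Pow(Add(1, 7056), 2)))), -15)) = Mul(1433, Add(Mul(84, Rational(1, 116), Add(1, Mul(84, Pow(7057, 2)))), -15)) = Mul(1433, Add(Mul(84, Rational(1, 116), Add(1, Mul(84, 49801249))), -15)) = Mul(1433, Add(Mul(84, Rational(1, 116), Add(1, 4183304916)), -15)) = Mul(1433, Add(Mul(84, Rational(1, 116), 4183304917), -15)) = Mul(1433, Add(Rational(87849403257, 29), -15)) = Mul(1433, Rational(87849402822, 29)) = Rational(125888194243926, 29)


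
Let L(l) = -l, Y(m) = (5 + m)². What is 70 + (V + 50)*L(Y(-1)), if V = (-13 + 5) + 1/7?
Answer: -4230/7 ≈ -604.29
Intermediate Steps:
V = -55/7 (V = -8 + ⅐ = -55/7 ≈ -7.8571)
70 + (V + 50)*L(Y(-1)) = 70 + (-55/7 + 50)*(-(5 - 1)²) = 70 + 295*(-1*4²)/7 = 70 + 295*(-1*16)/7 = 70 + (295/7)*(-16) = 70 - 4720/7 = -4230/7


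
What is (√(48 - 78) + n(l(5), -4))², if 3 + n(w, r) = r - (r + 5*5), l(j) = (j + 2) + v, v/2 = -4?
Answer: (28 - I*√30)² ≈ 754.0 - 306.72*I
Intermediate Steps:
v = -8 (v = 2*(-4) = -8)
l(j) = -6 + j (l(j) = (j + 2) - 8 = (2 + j) - 8 = -6 + j)
n(w, r) = -28 (n(w, r) = -3 + (r - (r + 5*5)) = -3 + (r - (r + 25)) = -3 + (r - (25 + r)) = -3 + (r + (-25 - r)) = -3 - 25 = -28)
(√(48 - 78) + n(l(5), -4))² = (√(48 - 78) - 28)² = (√(-30) - 28)² = (I*√30 - 28)² = (-28 + I*√30)²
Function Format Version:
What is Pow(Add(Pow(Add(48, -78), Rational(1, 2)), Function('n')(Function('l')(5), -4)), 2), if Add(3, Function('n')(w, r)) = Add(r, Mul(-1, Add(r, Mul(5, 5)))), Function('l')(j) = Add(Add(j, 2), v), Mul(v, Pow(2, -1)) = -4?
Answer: Pow(Add(28, Mul(-1, I, Pow(30, Rational(1, 2)))), 2) ≈ Add(754.00, Mul(-306.72, I))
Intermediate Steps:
v = -8 (v = Mul(2, -4) = -8)
Function('l')(j) = Add(-6, j) (Function('l')(j) = Add(Add(j, 2), -8) = Add(Add(2, j), -8) = Add(-6, j))
Function('n')(w, r) = -28 (Function('n')(w, r) = Add(-3, Add(r, Mul(-1, Add(r, Mul(5, 5))))) = Add(-3, Add(r, Mul(-1, Add(r, 25)))) = Add(-3, Add(r, Mul(-1, Add(25, r)))) = Add(-3, Add(r, Add(-25, Mul(-1, r)))) = Add(-3, -25) = -28)
Pow(Add(Pow(Add(48, -78), Rational(1, 2)), Function('n')(Function('l')(5), -4)), 2) = Pow(Add(Pow(Add(48, -78), Rational(1, 2)), -28), 2) = Pow(Add(Pow(-30, Rational(1, 2)), -28), 2) = Pow(Add(Mul(I, Pow(30, Rational(1, 2))), -28), 2) = Pow(Add(-28, Mul(I, Pow(30, Rational(1, 2)))), 2)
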